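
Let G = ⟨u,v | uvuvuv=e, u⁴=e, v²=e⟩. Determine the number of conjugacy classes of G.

The conjugacy classes (representative and size) are:
  [e] (size 1), [u³] (size 6), [u²vu²v] (size 3), [uvu³] (size 6), [vu³] (size 8).
Class equation: 1 + 6 + 3 + 6 + 8 = 24 = |G|. So G has 5 conjugacy classes.

Answer: 5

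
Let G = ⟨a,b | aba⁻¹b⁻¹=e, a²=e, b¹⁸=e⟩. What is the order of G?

Enumerate words in the generators, reducing via the relations: the distinct elements are
  {a, b, e, ab, b², b³, b⁴, b⁵, b⁶, b⁷, b⁸, b⁹, ab², ab³, ab⁴, ab⁵, ab⁶, ab⁷, ab⁸, ab⁹, b¹², b¹³, b¹¹, b¹⁰, b¹⁴, b¹⁵, b¹⁶, b¹⁷, ab¹², ab¹³, ab¹¹, ab¹⁰, ab¹⁴, ab¹⁵, ab¹⁶, ab¹⁷}.
No further products give new elements, so |G| = 36.

Answer: 36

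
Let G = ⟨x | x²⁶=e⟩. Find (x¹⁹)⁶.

Compute successive powers of (x¹⁹), reducing at each step:
  (x¹⁹)²: (x¹⁹) · x¹⁹ = x¹²
  (x¹⁹)³: (x¹²) · x¹⁹ = x⁵
  (x¹⁹)⁴: (x⁵) · x¹⁹ = x²⁴
  (x¹⁹)⁵: (x²⁴) · x¹⁹ = x¹⁷
  (x¹⁹)⁶: (x¹⁷) · x¹⁹ = x¹⁰

Answer: x¹⁰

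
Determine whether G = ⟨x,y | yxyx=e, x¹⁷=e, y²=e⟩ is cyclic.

Every cyclic group is abelian. But x·y = xy while y·x = x¹⁶y, so x·y ≠ y·x and G is not abelian. Hence G is not cyclic.

Answer: No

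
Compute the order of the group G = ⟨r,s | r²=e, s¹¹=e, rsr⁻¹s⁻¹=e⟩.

Enumerate words in the generators, reducing via the relations: the distinct elements are
  {e, r, s, rs, s², s³, s⁴, s⁵, s⁶, s⁷, s⁸, s⁹, rs², rs³, rs⁴, rs⁵, rs⁶, rs⁷, rs⁸, rs⁹, s¹⁰, rs¹⁰}.
No further products give new elements, so |G| = 22.

Answer: 22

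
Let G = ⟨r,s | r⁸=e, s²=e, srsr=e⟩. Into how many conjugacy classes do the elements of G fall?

The conjugacy classes (representative and size) are:
  [e] (size 1), [r] (size 2), [r⁶] (size 2), [r³] (size 2), [r⁴] (size 1), [s] (size 4), [r⁵s] (size 4).
Class equation: 1 + 2 + 2 + 2 + 1 + 4 + 4 = 16 = |G|. So G has 7 conjugacy classes.

Answer: 7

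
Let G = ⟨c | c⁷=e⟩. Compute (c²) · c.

Compute (c²) · c by multiplying left to right and reducing via the relations at each step:
  (c²) · c = c³

Answer: c³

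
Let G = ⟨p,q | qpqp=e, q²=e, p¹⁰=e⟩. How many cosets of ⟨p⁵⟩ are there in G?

First find ord(p⁵) by computing successive powers:
  (p⁵)¹ = p⁵, (p⁵)² = e.
So |⟨p⁵⟩| = ord(p⁵) = 2. With |G| = 20, by Lagrange [G : ⟨p⁵⟩] = 20/2 = 10.

Answer: 10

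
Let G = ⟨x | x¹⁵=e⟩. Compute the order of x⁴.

Compute successive powers until reaching e:
  (x⁴)¹ = x⁴, (x⁴)² = x⁸, (x⁴)³ = x¹², (x⁴)⁴ = x, (x⁴)⁵ = x⁵, (x⁴)⁶ = x⁹, (x⁴)⁷ = x¹³, (x⁴)⁸ = x², (x⁴)⁹ = x⁶, (x⁴)¹⁰ = x¹⁰, (x⁴)¹¹ = x¹⁴, (x⁴)¹² = x³, (x⁴)¹³ = x⁷, (x⁴)¹⁴ = x¹¹, (x⁴)¹⁵ = e.
The smallest positive k with (x⁴)ᵏ = e is 15.

Answer: 15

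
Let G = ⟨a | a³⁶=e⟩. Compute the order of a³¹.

Compute successive powers until reaching e:
  (a³¹)¹ = a³¹, (a³¹)² = a²⁶, (a³¹)³ = a²¹, (a³¹)⁴ = a¹⁶, (a³¹)⁵ = a¹¹, (a³¹)⁶ = a⁶, (a³¹)⁷ = a, (a³¹)⁸ = a³², (a³¹)⁹ = a²⁷, (a³¹)¹⁰ = a²², (a³¹)¹¹ = a¹⁷, (a³¹)¹² = a¹², (a³¹)¹³ = a⁷, (a³¹)¹⁴ = a², (a³¹)¹⁵ = a³³, (a³¹)¹⁶ = a²⁸, (a³¹)¹⁷ = a²³, (a³¹)¹⁸ = a¹⁸, (a³¹)¹⁹ = a¹³, (a³¹)²⁰ = a⁸, (a³¹)²¹ = a³, (a³¹)²² = a³⁴, (a³¹)²³ = a²⁹, (a³¹)²⁴ = a²⁴, (a³¹)²⁵ = a¹⁹, (a³¹)²⁶ = a¹⁴, (a³¹)²⁷ = a⁹, (a³¹)²⁸ = a⁴, (a³¹)²⁹ = a³⁵, (a³¹)³⁰ = a³⁰, (a³¹)³¹ = a²⁵, (a³¹)³² = a²⁰, (a³¹)³³ = a¹⁵, (a³¹)³⁴ = a¹⁰, (a³¹)³⁵ = a⁵, (a³¹)³⁶ = e.
The smallest positive k with (a³¹)ᵏ = e is 36.

Answer: 36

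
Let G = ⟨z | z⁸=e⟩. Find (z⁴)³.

Compute successive powers of (z⁴), reducing at each step:
  (z⁴)²: (z⁴) · z⁴ = e
  (z⁴)³: e · z⁴ = z⁴

Answer: z⁴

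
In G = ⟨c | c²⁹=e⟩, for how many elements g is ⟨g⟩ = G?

G is cyclic of order 29. An element generates G iff its order is 29, and a cyclic group of order 29 has exactly φ(29) = 28 such elements.

Answer: 28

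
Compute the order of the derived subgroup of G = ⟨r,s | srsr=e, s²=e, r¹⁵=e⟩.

G' = [G, G] is generated by all commutators. The generator-pair commutators are: [r, s] = r².
The subgroup they normally generate is {e, r, r², r³, r⁴, r⁵, r⁶, r⁷, r⁸, r⁹, r¹⁰, r¹¹, r¹², r¹³, r¹⁴}, of order 15.
Check: |G/G'| = 30/15 = 2 is the order of the abelianisation.

Answer: 15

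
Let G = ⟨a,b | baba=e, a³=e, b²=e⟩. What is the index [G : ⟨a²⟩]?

First find ord(a²) by computing successive powers:
  (a²)¹ = a², (a²)² = a, (a²)³ = e.
So |⟨a²⟩| = ord(a²) = 3. With |G| = 6, by Lagrange [G : ⟨a²⟩] = 6/3 = 2.

Answer: 2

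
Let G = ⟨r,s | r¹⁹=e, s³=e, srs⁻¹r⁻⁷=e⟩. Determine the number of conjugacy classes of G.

The conjugacy classes (representative and size) are:
  [e] (size 1), [r¹¹] (size 3), [r¹⁴] (size 3), [r⁶] (size 3), [r¹⁷] (size 3), [r¹²] (size 3), [r¹⁰] (size 3), [r²s] (size 19), [r¹⁸s²] (size 19).
Class equation: 1 + 3 + 3 + 3 + 3 + 3 + 3 + 19 + 19 = 57 = |G|. So G has 9 conjugacy classes.

Answer: 9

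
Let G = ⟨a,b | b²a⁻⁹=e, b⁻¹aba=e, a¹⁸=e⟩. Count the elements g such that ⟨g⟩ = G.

⟨g⟩ = G would require ord(g) = |G| = 36, but the maximum element order in G is 18 < 36. So G is not cyclic and no single element generates it: the count is 0.

Answer: 0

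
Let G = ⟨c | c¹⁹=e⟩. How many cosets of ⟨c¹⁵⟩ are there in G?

First find ord(c¹⁵) by computing successive powers:
  (c¹⁵)¹ = c¹⁵, (c¹⁵)² = c¹¹, (c¹⁵)³ = c⁷, (c¹⁵)⁴ = c³, (c¹⁵)⁵ = c¹⁸, (c¹⁵)⁶ = c¹⁴, (c¹⁵)⁷ = c¹⁰, (c¹⁵)⁸ = c⁶, (c¹⁵)⁹ = c², (c¹⁵)¹⁰ = c¹⁷, (c¹⁵)¹¹ = c¹³, (c¹⁵)¹² = c⁹, (c¹⁵)¹³ = c⁵, (c¹⁵)¹⁴ = c, (c¹⁵)¹⁵ = c¹⁶, (c¹⁵)¹⁶ = c¹², (c¹⁵)¹⁷ = c⁸, (c¹⁵)¹⁸ = c⁴, (c¹⁵)¹⁹ = e.
So |⟨c¹⁵⟩| = ord(c¹⁵) = 19. With |G| = 19, by Lagrange [G : ⟨c¹⁵⟩] = 19/19 = 1.

Answer: 1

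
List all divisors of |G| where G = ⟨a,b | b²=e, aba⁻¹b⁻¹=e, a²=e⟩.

|G| = 4 = 2². By Lagrange's theorem the order of any subgroup divides 4; the divisors of 4 are 1, 2, 4.

Answer: 1, 2, 4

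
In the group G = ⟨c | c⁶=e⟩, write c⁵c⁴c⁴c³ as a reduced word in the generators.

Multiply left to right, reducing at each step:
  (c⁵) · c⁴ = c³
  (c³) · c⁴ = c
  c · c³ = c⁴

Answer: c⁴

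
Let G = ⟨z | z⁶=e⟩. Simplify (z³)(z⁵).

Compute (z³) · (z⁵) by multiplying left to right and reducing via the relations at each step:
  (z³) · z⁵ = z²

Answer: z²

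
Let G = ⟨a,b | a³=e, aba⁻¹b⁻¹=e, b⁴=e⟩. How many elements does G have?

Enumerate words in the generators, reducing via the relations: the distinct elements are
  {a, b, e, ab, a², b², b³, ab², ab³, a²b, a²b², a²b³}.
No further products give new elements, so |G| = 12.

Answer: 12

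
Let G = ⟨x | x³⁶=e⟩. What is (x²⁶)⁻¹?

The order of (x²⁶) is 18 (smallest k with (x²⁶)ᵏ = e), so (x²⁶)⁻¹ = (x²⁶)¹⁷ = x¹⁰.
Check: (x²⁶) · (x¹⁰) → (x²⁶) · x¹⁰ = e, giving e as required.

Answer: x¹⁰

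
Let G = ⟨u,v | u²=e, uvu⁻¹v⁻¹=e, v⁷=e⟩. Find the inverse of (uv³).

The order of (uv³) is 14 (smallest k with (uv³)ᵏ = e), so (uv³)⁻¹ = (uv³)¹³ = uv⁴.
Check: (uv³) · (uv⁴) → (uv³) · u = v³;   (v³) · v⁴ = e, giving e as required.

Answer: uv⁴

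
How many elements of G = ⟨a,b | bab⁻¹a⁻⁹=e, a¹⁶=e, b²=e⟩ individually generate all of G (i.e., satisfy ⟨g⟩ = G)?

⟨g⟩ = G would require ord(g) = |G| = 32, but the maximum element order in G is 16 < 32. So G is not cyclic and no single element generates it: the count is 0.

Answer: 0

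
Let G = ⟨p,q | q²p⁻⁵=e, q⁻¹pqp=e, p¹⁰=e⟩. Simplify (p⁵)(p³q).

Compute (p⁵) · (p³q) by multiplying left to right and reducing via the relations at each step:
  (p⁵) · p³ = p⁸
  (p⁸) · q = p³q⁻¹

Answer: p³q⁻¹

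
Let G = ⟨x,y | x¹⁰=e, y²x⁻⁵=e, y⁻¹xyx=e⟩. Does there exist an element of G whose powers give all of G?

Every cyclic group is abelian. But x·y = xy while y·x = x⁴y⁻¹, so x·y ≠ y·x and G is not abelian. Hence G is not cyclic.

Answer: No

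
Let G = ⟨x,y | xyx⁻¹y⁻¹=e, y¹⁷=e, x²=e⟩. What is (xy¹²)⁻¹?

The order of (xy¹²) is 34 (smallest k with (xy¹²)ᵏ = e), so (xy¹²)⁻¹ = (xy¹²)³³ = xy⁵.
Check: (xy¹²) · (xy⁵) → (xy¹²) · x = y¹²;   (y¹²) · y⁵ = e, giving e as required.

Answer: xy⁵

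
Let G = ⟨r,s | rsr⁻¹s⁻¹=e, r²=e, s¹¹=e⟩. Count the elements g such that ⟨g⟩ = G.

G is cyclic of order 22. An element generates G iff its order is 22, and a cyclic group of order 22 has exactly φ(22) = 10 such elements.

Answer: 10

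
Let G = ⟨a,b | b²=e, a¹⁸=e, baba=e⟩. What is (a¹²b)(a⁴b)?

Compute (a¹²b) · (a⁴b) by multiplying left to right and reducing via the relations at each step:
  (a¹²b) · a⁴ = a⁸b
  (a⁸b) · b = a⁸

Answer: a⁸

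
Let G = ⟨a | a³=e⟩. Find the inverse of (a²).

The order of (a²) is 3 (smallest k with (a²)ᵏ = e), so (a²)⁻¹ = (a²)² = a.
Check: (a²) · a → (a²) · a = e, giving e as required.

Answer: a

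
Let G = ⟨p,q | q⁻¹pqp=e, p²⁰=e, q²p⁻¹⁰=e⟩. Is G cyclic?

Every cyclic group is abelian. But p·q = pq while q·p = p⁹q⁻¹, so p·q ≠ q·p and G is not abelian. Hence G is not cyclic.

Answer: No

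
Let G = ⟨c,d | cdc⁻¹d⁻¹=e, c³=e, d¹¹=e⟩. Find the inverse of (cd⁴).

The order of (cd⁴) is 33 (smallest k with (cd⁴)ᵏ = e), so (cd⁴)⁻¹ = (cd⁴)³² = c²d⁷.
Check: (cd⁴) · (c²d⁷) → (cd⁴) · c² = d⁴;   (d⁴) · d⁷ = e, giving e as required.

Answer: c²d⁷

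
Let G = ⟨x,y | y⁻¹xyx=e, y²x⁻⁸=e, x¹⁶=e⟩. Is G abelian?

x·y = xy but y·x = x⁷y⁻¹, so x·y ≠ y·x and G is not abelian.

Answer: No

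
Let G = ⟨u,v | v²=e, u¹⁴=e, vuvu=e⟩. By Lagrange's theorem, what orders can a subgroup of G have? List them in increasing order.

|G| = 28 = 2² · 7. By Lagrange's theorem the order of any subgroup divides 28; the divisors of 28 are 1, 2, 4, 7, 14, 28.

Answer: 1, 2, 4, 7, 14, 28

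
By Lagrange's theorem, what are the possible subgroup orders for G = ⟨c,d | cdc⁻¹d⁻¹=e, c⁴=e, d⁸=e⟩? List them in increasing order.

|G| = 32 = 2⁵. By Lagrange's theorem the order of any subgroup divides 32; the divisors of 32 are 1, 2, 4, 8, 16, 32.

Answer: 1, 2, 4, 8, 16, 32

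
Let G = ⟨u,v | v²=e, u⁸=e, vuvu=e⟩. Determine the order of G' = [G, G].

G' = [G, G] is generated by all commutators. The generator-pair commutators are: [u, v] = u².
The subgroup they normally generate is {e, u², u⁴, u⁶}, of order 4.
Check: |G/G'| = 16/4 = 4 is the order of the abelianisation.

Answer: 4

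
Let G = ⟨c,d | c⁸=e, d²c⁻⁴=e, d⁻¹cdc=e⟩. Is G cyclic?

Every cyclic group is abelian. But c·d = cd while d·c = c³d⁻¹, so c·d ≠ d·c and G is not abelian. Hence G is not cyclic.

Answer: No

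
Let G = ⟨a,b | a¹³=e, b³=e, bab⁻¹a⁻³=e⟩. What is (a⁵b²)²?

Compute successive powers of (a⁵b²), reducing at each step:
  (a⁵b²)²: (a⁵b²) · a⁵ = a¹¹b²;   (a¹¹b²) · b² = a¹¹b

Answer: a¹¹b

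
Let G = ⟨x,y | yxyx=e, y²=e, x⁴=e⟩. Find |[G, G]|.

G' = [G, G] is generated by all commutators. The generator-pair commutators are: [x, y] = x².
The subgroup they normally generate is {e, x²}, of order 2.
Check: |G/G'| = 8/2 = 4 is the order of the abelianisation.

Answer: 2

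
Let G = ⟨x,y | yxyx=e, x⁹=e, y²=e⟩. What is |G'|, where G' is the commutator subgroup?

G' = [G, G] is generated by all commutators. The generator-pair commutators are: [x, y] = x².
The subgroup they normally generate is {e, x, x², x³, x⁴, x⁵, x⁶, x⁷, x⁸}, of order 9.
Check: |G/G'| = 18/9 = 2 is the order of the abelianisation.

Answer: 9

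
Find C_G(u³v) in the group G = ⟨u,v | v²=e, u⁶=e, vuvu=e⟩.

⟨u³v⟩ ⊆ C_G(u³v) since powers of u³v commute with u³v; so |C_G(u³v)| ≥ |⟨u³v⟩| = 2.
By orbit–stabilizer, |C_G(u³v)| = |G| / |conj. class of u³v| = 12 / 3 = 4.
The 4 elements commuting with u³v are {e, u³, v, u³v}.

Answer: {e, u³, v, u³v}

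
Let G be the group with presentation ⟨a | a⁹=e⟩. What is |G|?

G is generated by a single element, so G is cyclic. The relator gives a⁹ = e and no smaller power is forced to be e, so the 9 powers {a, e, a², a³, a⁴, a⁵, a⁶, a⁷, a⁸} are distinct. Hence |G| = 9.

Answer: 9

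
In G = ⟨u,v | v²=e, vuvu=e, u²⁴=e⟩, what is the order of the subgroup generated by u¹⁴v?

|⟨u¹⁴v⟩| equals the order of u¹⁴v. Compute successive powers until reaching e:
  (u¹⁴v)¹ = u¹⁴v, (u¹⁴v)² = e.
The smallest positive k with (u¹⁴v)ᵏ = e is 2, so |⟨u¹⁴v⟩| = 2.

Answer: 2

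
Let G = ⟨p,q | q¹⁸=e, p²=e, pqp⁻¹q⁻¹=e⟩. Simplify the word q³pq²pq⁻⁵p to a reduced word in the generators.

Multiply left to right, reducing at each step:
  (q³) · p = pq³
  (pq³) · q² = pq⁵
  (pq⁵) · p = q⁵
  (q⁵) · q⁻⁵ = e
  e · p = p

Answer: p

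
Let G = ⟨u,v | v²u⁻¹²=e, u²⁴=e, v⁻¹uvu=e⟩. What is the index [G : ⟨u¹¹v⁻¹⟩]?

First find ord(u¹¹v⁻¹) by computing successive powers:
  (u¹¹v⁻¹)¹ = u¹¹v⁻¹, (u¹¹v⁻¹)² = u¹², (u¹¹v⁻¹)³ = u¹¹v, (u¹¹v⁻¹)⁴ = e.
So |⟨u¹¹v⁻¹⟩| = ord(u¹¹v⁻¹) = 4. With |G| = 48, by Lagrange [G : ⟨u¹¹v⁻¹⟩] = 48/4 = 12.

Answer: 12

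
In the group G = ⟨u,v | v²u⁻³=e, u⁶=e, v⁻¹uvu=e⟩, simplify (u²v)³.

Compute successive powers of (u²v), reducing at each step:
  (u²v)²: (u²v) · u² = v;   v · v = u³
  (u²v)³: (u³) · u² = u⁵;   (u⁵) · v = u²v⁻¹

Answer: u²v⁻¹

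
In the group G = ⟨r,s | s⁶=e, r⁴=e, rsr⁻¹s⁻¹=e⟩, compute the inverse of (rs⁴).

The order of (rs⁴) is 12 (smallest k with (rs⁴)ᵏ = e), so (rs⁴)⁻¹ = (rs⁴)¹¹ = r³s².
Check: (rs⁴) · (r³s²) → (rs⁴) · r³ = s⁴;   (s⁴) · s² = e, giving e as required.

Answer: r³s²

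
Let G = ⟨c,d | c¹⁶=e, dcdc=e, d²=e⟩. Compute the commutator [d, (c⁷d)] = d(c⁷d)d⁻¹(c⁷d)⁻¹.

[d, (c⁷d)] = d·(c⁷d)·d⁻¹·(c⁷d)⁻¹.
  d · (c⁷d) = c⁹
  (c⁹) · d = c⁹d
  (c⁹d) · (c⁷d) = c²

Answer: c²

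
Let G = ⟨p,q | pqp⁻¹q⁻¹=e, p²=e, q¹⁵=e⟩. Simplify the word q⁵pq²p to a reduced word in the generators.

Multiply left to right, reducing at each step:
  (q⁵) · p = pq⁵
  (pq⁵) · q² = pq⁷
  (pq⁷) · p = q⁷

Answer: q⁷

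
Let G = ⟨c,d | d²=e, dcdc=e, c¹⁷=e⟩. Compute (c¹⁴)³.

Compute successive powers of (c¹⁴), reducing at each step:
  (c¹⁴)²: (c¹⁴) · c¹⁴ = c¹¹
  (c¹⁴)³: (c¹¹) · c¹⁴ = c⁸

Answer: c⁸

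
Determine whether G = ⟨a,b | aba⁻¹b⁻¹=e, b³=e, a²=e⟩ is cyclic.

|G| = 6. The element ab has order 6 (its powers give 6 distinct elements), so ⟨ab⟩ = G and G is cyclic.

Answer: Yes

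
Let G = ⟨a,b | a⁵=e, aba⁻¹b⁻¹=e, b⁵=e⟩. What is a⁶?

Compute successive powers of a, reducing at each step:
  a²: a · a = a²
  a³: (a²) · a = a³
  a⁴: (a³) · a = a⁴
  a⁵: (a⁴) · a = e
  a⁶: e · a = a

Answer: a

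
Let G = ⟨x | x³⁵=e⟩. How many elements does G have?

G is generated by a single element, so G is cyclic. The relator gives x³⁵ = e and no smaller power is forced to be e, so the 35 powers {e, x, x², x³, x⁴, x⁵, x⁶, x⁷, x⁸, x⁹, x²², x²³, x²¹, x²⁰, x²⁴, x²⁵, x²⁶, x²⁷, x²⁸, x²⁹, x³², x³³, x³¹, x³⁰, x³⁴, x¹², x¹³, x¹¹, x¹⁰, x¹⁴, x¹⁵, x¹⁶, x¹⁷, x¹⁸, x¹⁹} are distinct. Hence |G| = 35.

Answer: 35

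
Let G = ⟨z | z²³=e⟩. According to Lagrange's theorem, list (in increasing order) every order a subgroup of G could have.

|G| = 23 = 23. By Lagrange's theorem the order of any subgroup divides 23; the divisors of 23 are 1, 23.

Answer: 1, 23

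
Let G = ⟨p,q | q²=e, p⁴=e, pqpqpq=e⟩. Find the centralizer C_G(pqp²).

⟨pqp²⟩ ⊆ C_G(pqp²) since powers of pqp² commute with pqp²; so |C_G(pqp²)| ≥ |⟨pqp²⟩| = 3.
By orbit–stabilizer, |C_G(pqp²)| = |G| / |conj. class of pqp²| = 24 / 8 = 3.
The 3 elements commuting with pqp² are {e, p²qp³, pqp²}.

Answer: {e, p²qp³, pqp²}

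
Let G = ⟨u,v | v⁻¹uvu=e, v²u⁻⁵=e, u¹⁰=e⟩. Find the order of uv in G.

Compute successive powers until reaching e:
  (uv)¹ = uv, (uv)² = u⁵, (uv)³ = uv⁻¹, (uv)⁴ = e.
The smallest positive k with (uv)ᵏ = e is 4.

Answer: 4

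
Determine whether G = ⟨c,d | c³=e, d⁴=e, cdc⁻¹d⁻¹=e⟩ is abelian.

Each pair of generators commutes: c·d = cd = d·c. Since the generators pairwise commute, every element of G commutes with every other, so G is abelian.

Answer: Yes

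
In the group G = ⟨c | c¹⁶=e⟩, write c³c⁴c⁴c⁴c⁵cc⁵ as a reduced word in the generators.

Multiply left to right, reducing at each step:
  (c³) · c⁴ = c⁷
  (c⁷) · c⁴ = c¹¹
  (c¹¹) · c⁴ = c¹⁵
  (c¹⁵) · c⁵ = c⁴
  (c⁴) · c = c⁵
  (c⁵) · c⁵ = c¹⁰

Answer: c¹⁰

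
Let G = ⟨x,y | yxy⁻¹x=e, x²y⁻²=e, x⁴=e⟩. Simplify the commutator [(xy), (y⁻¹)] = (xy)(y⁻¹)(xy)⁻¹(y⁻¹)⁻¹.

[(xy), (y⁻¹)] = (xy)·(y⁻¹)·(xy)⁻¹·(y⁻¹)⁻¹.
  (xy) · (y⁻¹) = x
  x · (xy⁻¹) = y
  y · y = x²

Answer: x²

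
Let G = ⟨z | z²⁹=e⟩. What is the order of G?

G is generated by a single element, so G is cyclic. The relator gives z²⁹ = e and no smaller power is forced to be e, so the 29 powers {e, z, z², z³, z⁴, z⁵, z⁶, z⁷, z⁸, z⁹, z²², z²³, z²¹, z²⁰, z²⁴, z²⁵, z²⁶, z²⁷, z²⁸, z¹², z¹³, z¹¹, z¹⁰, z¹⁴, z¹⁵, z¹⁶, z¹⁷, z¹⁸, z¹⁹} are distinct. Hence |G| = 29.

Answer: 29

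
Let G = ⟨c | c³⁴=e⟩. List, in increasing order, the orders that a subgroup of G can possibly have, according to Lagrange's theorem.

|G| = 34 = 2 · 17. By Lagrange's theorem the order of any subgroup divides 34; the divisors of 34 are 1, 2, 17, 34.

Answer: 1, 2, 17, 34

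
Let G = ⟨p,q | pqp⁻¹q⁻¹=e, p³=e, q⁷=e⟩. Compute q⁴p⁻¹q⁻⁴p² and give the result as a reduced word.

Multiply left to right, reducing at each step:
  (q⁴) · p⁻¹ = p²q⁴
  (p²q⁴) · q⁻⁴ = p²
  (p²) · p² = p

Answer: p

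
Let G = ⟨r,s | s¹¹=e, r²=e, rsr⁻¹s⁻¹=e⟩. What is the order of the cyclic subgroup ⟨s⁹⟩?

|⟨s⁹⟩| equals the order of s⁹. Compute successive powers until reaching e:
  (s⁹)¹ = s⁹, (s⁹)² = s⁷, (s⁹)³ = s⁵, (s⁹)⁴ = s³, (s⁹)⁵ = s, (s⁹)⁶ = s¹⁰, (s⁹)⁷ = s⁸, (s⁹)⁸ = s⁶, (s⁹)⁹ = s⁴, (s⁹)¹⁰ = s², (s⁹)¹¹ = e.
The smallest positive k with (s⁹)ᵏ = e is 11, so |⟨s⁹⟩| = 11.

Answer: 11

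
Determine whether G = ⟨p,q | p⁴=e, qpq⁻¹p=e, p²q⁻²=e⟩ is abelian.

p·q = pq but q·p = pq⁻¹, so p·q ≠ q·p and G is not abelian.

Answer: No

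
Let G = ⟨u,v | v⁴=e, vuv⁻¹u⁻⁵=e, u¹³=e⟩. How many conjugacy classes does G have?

The conjugacy classes (representative and size) are:
  [e] (size 1), [u] (size 4), [u²] (size 4), [u⁹] (size 4), [u¹²v] (size 13), [u⁴v²] (size 13), [u¹²v³] (size 13).
Class equation: 1 + 4 + 4 + 4 + 13 + 13 + 13 = 52 = |G|. So G has 7 conjugacy classes.

Answer: 7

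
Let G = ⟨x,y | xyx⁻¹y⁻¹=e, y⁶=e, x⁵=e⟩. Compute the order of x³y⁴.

Compute successive powers until reaching e:
  (x³y⁴)¹ = x³y⁴, (x³y⁴)² = xy², (x³y⁴)³ = x⁴, (x³y⁴)⁴ = x²y⁴, (x³y⁴)⁵ = y², (x³y⁴)⁶ = x³, (x³y⁴)⁷ = xy⁴, (x³y⁴)⁸ = x⁴y², (x³y⁴)⁹ = x², (x³y⁴)¹⁰ = y⁴, (x³y⁴)¹¹ = x³y², (x³y⁴)¹² = x, (x³y⁴)¹³ = x⁴y⁴, (x³y⁴)¹⁴ = x²y², (x³y⁴)¹⁵ = e.
The smallest positive k with (x³y⁴)ᵏ = e is 15.

Answer: 15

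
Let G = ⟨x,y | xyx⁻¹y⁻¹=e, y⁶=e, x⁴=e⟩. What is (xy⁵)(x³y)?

Compute (xy⁵) · (x³y) by multiplying left to right and reducing via the relations at each step:
  (xy⁵) · x³ = y⁵
  (y⁵) · y = e

Answer: e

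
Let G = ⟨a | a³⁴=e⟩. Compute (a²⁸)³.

Compute successive powers of (a²⁸), reducing at each step:
  (a²⁸)²: (a²⁸) · a²⁸ = a²²
  (a²⁸)³: (a²²) · a²⁸ = a¹⁶

Answer: a¹⁶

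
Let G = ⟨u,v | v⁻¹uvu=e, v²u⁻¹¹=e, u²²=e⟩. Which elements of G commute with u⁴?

⟨u⁴⟩ ⊆ C_G(u⁴) since powers of u⁴ commute with u⁴; so |C_G(u⁴)| ≥ |⟨u⁴⟩| = 11.
By orbit–stabilizer, |C_G(u⁴)| = |G| / |conj. class of u⁴| = 44 / 2 = 22.
The 22 elements commuting with u⁴ are {e, u, u², u³, u⁴, u⁵, u⁶, u⁷, u⁸, u⁹, u¹⁰, u¹¹, u¹², u¹³, u¹⁴, u¹⁵, u¹⁶, u¹⁷, u¹⁸, u¹⁹, u²⁰, u²¹}.

Answer: {e, u, u², u³, u⁴, u⁵, u⁶, u⁷, u⁸, u⁹, u¹⁰, u¹¹, u¹², u¹³, u¹⁴, u¹⁵, u¹⁶, u¹⁷, u¹⁸, u¹⁹, u²⁰, u²¹}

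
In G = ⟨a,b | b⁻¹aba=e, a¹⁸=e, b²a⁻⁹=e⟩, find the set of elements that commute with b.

⟨b⟩ ⊆ C_G(b) since powers of b commute with b; so |C_G(b)| ≥ |⟨b⟩| = 4.
By orbit–stabilizer, |C_G(b)| = |G| / |conj. class of b| = 36 / 9 = 4.
The 4 elements commuting with b are {e, a⁹, b, b⁻¹}.

Answer: {e, a⁹, b, b⁻¹}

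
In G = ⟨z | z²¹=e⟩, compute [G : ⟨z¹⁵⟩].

First find ord(z¹⁵) by computing successive powers:
  (z¹⁵)¹ = z¹⁵, (z¹⁵)² = z⁹, (z¹⁵)³ = z³, (z¹⁵)⁴ = z¹⁸, (z¹⁵)⁵ = z¹², (z¹⁵)⁶ = z⁶, (z¹⁵)⁷ = e.
So |⟨z¹⁵⟩| = ord(z¹⁵) = 7. With |G| = 21, by Lagrange [G : ⟨z¹⁵⟩] = 21/7 = 3.

Answer: 3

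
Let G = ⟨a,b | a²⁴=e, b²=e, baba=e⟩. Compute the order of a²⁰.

Compute successive powers until reaching e:
  (a²⁰)¹ = a²⁰, (a²⁰)² = a¹⁶, (a²⁰)³ = a¹², (a²⁰)⁴ = a⁸, (a²⁰)⁵ = a⁴, (a²⁰)⁶ = e.
The smallest positive k with (a²⁰)ᵏ = e is 6.

Answer: 6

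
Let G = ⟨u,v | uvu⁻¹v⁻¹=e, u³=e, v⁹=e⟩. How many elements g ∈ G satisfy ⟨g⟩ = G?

⟨g⟩ = G would require ord(g) = |G| = 27, but the maximum element order in G is 9 < 27. So G is not cyclic and no single element generates it: the count is 0.

Answer: 0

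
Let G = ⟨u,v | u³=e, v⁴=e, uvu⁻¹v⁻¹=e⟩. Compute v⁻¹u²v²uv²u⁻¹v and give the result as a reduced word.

Multiply left to right, reducing at each step:
  (v³) · u² = u²v³
  (u²v³) · v² = u²v
  (u²v) · u = v
  v · v² = v³
  (v³) · u⁻¹ = u²v³
  (u²v³) · v = u²

Answer: u²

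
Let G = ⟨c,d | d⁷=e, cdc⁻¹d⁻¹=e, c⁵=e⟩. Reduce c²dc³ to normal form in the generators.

Multiply left to right, reducing at each step:
  (c²) · d = c²d
  (c²d) · c³ = d

Answer: d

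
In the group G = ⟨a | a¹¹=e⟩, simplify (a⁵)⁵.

Compute successive powers of (a⁵), reducing at each step:
  (a⁵)²: (a⁵) · a⁵ = a¹⁰
  (a⁵)³: (a¹⁰) · a⁵ = a⁴
  (a⁵)⁴: (a⁴) · a⁵ = a⁹
  (a⁵)⁵: (a⁹) · a⁵ = a³

Answer: a³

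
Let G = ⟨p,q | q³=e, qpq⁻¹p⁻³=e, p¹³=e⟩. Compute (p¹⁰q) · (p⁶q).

Compute (p¹⁰q) · (p⁶q) by multiplying left to right and reducing via the relations at each step:
  (p¹⁰q) · p⁶ = p²q
  (p²q) · q = p²q²

Answer: p²q²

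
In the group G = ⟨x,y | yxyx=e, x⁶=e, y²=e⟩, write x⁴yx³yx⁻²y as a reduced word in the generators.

Multiply left to right, reducing at each step:
  (x⁴) · y = x⁴y
  (x⁴y) · x³ = xy
  (xy) · y = x
  x · x⁻² = x⁵
  (x⁵) · y = x⁵y

Answer: x⁵y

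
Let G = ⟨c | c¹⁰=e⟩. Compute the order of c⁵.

Compute successive powers until reaching e:
  (c⁵)¹ = c⁵, (c⁵)² = e.
The smallest positive k with (c⁵)ᵏ = e is 2.

Answer: 2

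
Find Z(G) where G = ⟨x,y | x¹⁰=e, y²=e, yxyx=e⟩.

An element z ∈ Z(G) iff z commutes with every generator.
For example x⁵ is central: (x⁵)·x = x⁶ = x·(x⁵); (x⁵)·y = x⁵y = y·(x⁵).
Whereas x ∉ Z(G) since x·y = xy ≠ x⁹y = y·x.
Checking each of the 20 elements this way gives Z(G) = {e, x⁵}, of order 2.

Answer: {e, x⁵}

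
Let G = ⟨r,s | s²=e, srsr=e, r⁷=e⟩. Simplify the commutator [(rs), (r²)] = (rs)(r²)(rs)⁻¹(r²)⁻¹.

[(rs), (r²)] = (rs)·(r²)·(rs)⁻¹·(r²)⁻¹.
  (rs) · (r²) = r⁶s
  (r⁶s) · (rs) = r⁵
  (r⁵) · (r⁵) = r³

Answer: r³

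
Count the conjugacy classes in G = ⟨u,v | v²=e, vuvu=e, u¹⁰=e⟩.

The conjugacy classes (representative and size) are:
  [e] (size 1), [u] (size 2), [u²] (size 2), [u³] (size 2), [u⁴] (size 2), [u⁵] (size 1), [u²v] (size 5), [u³v] (size 5).
Class equation: 1 + 2 + 2 + 2 + 2 + 1 + 5 + 5 = 20 = |G|. So G has 8 conjugacy classes.

Answer: 8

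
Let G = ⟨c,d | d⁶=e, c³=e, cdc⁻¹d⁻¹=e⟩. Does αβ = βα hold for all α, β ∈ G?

Each pair of generators commutes: c·d = cd = d·c. Since the generators pairwise commute, every element of G commutes with every other, so G is abelian.

Answer: Yes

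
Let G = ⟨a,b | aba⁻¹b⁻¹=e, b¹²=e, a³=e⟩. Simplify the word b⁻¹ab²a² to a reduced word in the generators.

Multiply left to right, reducing at each step:
  (b¹¹) · a = ab¹¹
  (ab¹¹) · b² = ab
  (ab) · a² = b

Answer: b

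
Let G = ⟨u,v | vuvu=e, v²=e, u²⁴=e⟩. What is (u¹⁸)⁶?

Compute successive powers of (u¹⁸), reducing at each step:
  (u¹⁸)²: (u¹⁸) · u¹⁸ = u¹²
  (u¹⁸)³: (u¹²) · u¹⁸ = u⁶
  (u¹⁸)⁴: (u⁶) · u¹⁸ = e
  (u¹⁸)⁵: e · u¹⁸ = u¹⁸
  (u¹⁸)⁶: (u¹⁸) · u¹⁸ = u¹²

Answer: u¹²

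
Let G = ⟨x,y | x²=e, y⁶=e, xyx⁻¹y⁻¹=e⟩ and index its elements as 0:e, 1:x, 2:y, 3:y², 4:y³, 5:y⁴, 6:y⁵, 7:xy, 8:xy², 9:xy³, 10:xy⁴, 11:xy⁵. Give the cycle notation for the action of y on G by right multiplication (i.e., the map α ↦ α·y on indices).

(0 2 3 4 5 6)(1 7 8 9 10 11)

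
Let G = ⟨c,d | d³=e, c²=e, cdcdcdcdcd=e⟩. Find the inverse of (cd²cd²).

The order of (cd²cd²) is 5 (smallest k with (cd²cd²)ᵏ = e), so (cd²cd²)⁻¹ = (cd²cd²)⁴ = dcdc.
Check: (cd²cd²) · (dcdc) → (cd²cd²) · d = cd²c;   (cd²c) · c = cd²;   (cd²) · d = c;   c · c = e, giving e as required.

Answer: dcdc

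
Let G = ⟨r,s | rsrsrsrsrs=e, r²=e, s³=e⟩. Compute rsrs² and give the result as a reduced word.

Multiply left to right, reducing at each step:
  r · s = rs
  (rs) · r = rsr
  (rsr) · s² = rsrs²

Answer: rsrs²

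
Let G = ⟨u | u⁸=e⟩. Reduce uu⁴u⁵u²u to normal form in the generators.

Multiply left to right, reducing at each step:
  u · u⁴ = u⁵
  (u⁵) · u⁵ = u²
  (u²) · u² = u⁴
  (u⁴) · u = u⁵

Answer: u⁵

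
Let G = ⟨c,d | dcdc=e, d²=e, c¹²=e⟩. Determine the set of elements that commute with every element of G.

An element z ∈ Z(G) iff z commutes with every generator.
For example c⁶ is central: (c⁶)·c = c⁷ = c·(c⁶); (c⁶)·d = c⁶d = d·(c⁶).
Whereas c ∉ Z(G) since c·d = cd ≠ c¹¹d = d·c.
Checking each of the 24 elements this way gives Z(G) = {e, c⁶}, of order 2.

Answer: {e, c⁶}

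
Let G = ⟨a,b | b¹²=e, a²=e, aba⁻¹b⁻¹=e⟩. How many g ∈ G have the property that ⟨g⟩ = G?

⟨g⟩ = G would require ord(g) = |G| = 24, but the maximum element order in G is 12 < 24. So G is not cyclic and no single element generates it: the count is 0.

Answer: 0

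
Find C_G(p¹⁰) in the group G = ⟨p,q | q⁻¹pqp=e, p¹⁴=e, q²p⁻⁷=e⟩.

⟨p¹⁰⟩ ⊆ C_G(p¹⁰) since powers of p¹⁰ commute with p¹⁰; so |C_G(p¹⁰)| ≥ |⟨p¹⁰⟩| = 7.
By orbit–stabilizer, |C_G(p¹⁰)| = |G| / |conj. class of p¹⁰| = 28 / 2 = 14.
The 14 elements commuting with p¹⁰ are {e, p, p², p³, p⁴, p⁵, p⁶, p⁷, p⁸, p⁹, p¹⁰, p¹¹, p¹², p¹³}.

Answer: {e, p, p², p³, p⁴, p⁵, p⁶, p⁷, p⁸, p⁹, p¹⁰, p¹¹, p¹², p¹³}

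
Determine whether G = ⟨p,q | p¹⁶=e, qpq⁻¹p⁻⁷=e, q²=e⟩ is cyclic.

Every cyclic group is abelian. But p·q = pq while q·p = p⁷q, so p·q ≠ q·p and G is not abelian. Hence G is not cyclic.

Answer: No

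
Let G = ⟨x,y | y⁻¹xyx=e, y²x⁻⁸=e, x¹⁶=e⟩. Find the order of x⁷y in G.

Compute successive powers until reaching e:
  (x⁷y)¹ = x⁷y, (x⁷y)² = x⁸, (x⁷y)³ = x⁷y⁻¹, (x⁷y)⁴ = e.
The smallest positive k with (x⁷y)ᵏ = e is 4.

Answer: 4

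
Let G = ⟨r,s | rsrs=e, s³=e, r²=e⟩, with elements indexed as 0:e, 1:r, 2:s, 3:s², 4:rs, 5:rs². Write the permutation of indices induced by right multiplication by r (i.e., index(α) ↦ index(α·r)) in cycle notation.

(0 1)(2 5)(3 4)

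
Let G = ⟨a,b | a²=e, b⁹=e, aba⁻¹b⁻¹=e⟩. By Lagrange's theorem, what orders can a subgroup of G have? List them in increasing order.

|G| = 18 = 2 · 3². By Lagrange's theorem the order of any subgroup divides 18; the divisors of 18 are 1, 2, 3, 6, 9, 18.

Answer: 1, 2, 3, 6, 9, 18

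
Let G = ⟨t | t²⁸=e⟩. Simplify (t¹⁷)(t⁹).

Compute (t¹⁷) · (t⁹) by multiplying left to right and reducing via the relations at each step:
  (t¹⁷) · t⁹ = t²⁶

Answer: t²⁶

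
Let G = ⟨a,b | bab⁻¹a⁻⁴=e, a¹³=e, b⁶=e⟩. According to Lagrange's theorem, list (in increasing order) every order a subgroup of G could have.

|G| = 78 = 2 · 3 · 13. By Lagrange's theorem the order of any subgroup divides 78; the divisors of 78 are 1, 2, 3, 6, 13, 26, 39, 78.

Answer: 1, 2, 3, 6, 13, 26, 39, 78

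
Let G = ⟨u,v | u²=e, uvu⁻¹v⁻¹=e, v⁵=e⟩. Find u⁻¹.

The order of u is 2 (smallest k with uᵏ = e), so u⁻¹ = u¹ = u.
Check: u · u → u · u = e, giving e as required.

Answer: u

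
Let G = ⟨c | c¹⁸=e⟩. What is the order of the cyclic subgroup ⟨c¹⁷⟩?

|⟨c¹⁷⟩| equals the order of c¹⁷. Compute successive powers until reaching e:
  (c¹⁷)¹ = c¹⁷, (c¹⁷)² = c¹⁶, (c¹⁷)³ = c¹⁵, (c¹⁷)⁴ = c¹⁴, (c¹⁷)⁵ = c¹³, (c¹⁷)⁶ = c¹², (c¹⁷)⁷ = c¹¹, (c¹⁷)⁸ = c¹⁰, (c¹⁷)⁹ = c⁹, (c¹⁷)¹⁰ = c⁸, (c¹⁷)¹¹ = c⁷, (c¹⁷)¹² = c⁶, (c¹⁷)¹³ = c⁵, (c¹⁷)¹⁴ = c⁴, (c¹⁷)¹⁵ = c³, (c¹⁷)¹⁶ = c², (c¹⁷)¹⁷ = c, (c¹⁷)¹⁸ = e.
The smallest positive k with (c¹⁷)ᵏ = e is 18, so |⟨c¹⁷⟩| = 18.

Answer: 18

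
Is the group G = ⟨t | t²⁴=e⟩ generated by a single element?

|G| = 24. The element t has order 24 (its powers give 24 distinct elements), so ⟨t⟩ = G and G is cyclic.

Answer: Yes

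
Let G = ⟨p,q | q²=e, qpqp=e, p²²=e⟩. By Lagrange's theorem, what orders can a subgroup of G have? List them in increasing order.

|G| = 44 = 2² · 11. By Lagrange's theorem the order of any subgroup divides 44; the divisors of 44 are 1, 2, 4, 11, 22, 44.

Answer: 1, 2, 4, 11, 22, 44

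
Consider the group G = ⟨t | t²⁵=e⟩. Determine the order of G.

G is generated by a single element, so G is cyclic. The relator gives t²⁵ = e and no smaller power is forced to be e, so the 25 powers {e, t, t², t³, t⁴, t⁵, t⁶, t⁷, t⁸, t⁹, t²², t²³, t²¹, t²⁰, t²⁴, t¹², t¹³, t¹¹, t¹⁰, t¹⁴, t¹⁵, t¹⁶, t¹⁷, t¹⁸, t¹⁹} are distinct. Hence |G| = 25.

Answer: 25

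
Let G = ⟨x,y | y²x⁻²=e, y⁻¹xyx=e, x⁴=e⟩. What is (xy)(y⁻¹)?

Compute (xy) · (y⁻¹) by multiplying left to right and reducing via the relations at each step:
  (xy) · y⁻¹ = x

Answer: x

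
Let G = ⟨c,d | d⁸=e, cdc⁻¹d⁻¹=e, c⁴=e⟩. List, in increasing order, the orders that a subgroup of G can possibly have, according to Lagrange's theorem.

|G| = 32 = 2⁵. By Lagrange's theorem the order of any subgroup divides 32; the divisors of 32 are 1, 2, 4, 8, 16, 32.

Answer: 1, 2, 4, 8, 16, 32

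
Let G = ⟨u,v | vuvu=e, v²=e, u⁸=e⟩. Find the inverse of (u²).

The order of (u²) is 4 (smallest k with (u²)ᵏ = e), so (u²)⁻¹ = (u²)³ = u⁶.
Check: (u²) · (u⁶) → (u²) · u⁶ = e, giving e as required.

Answer: u⁶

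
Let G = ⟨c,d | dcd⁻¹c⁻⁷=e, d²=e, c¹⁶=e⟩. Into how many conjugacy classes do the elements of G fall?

The conjugacy classes (representative and size) are:
  [e] (size 1), [c] (size 2), [c¹⁴] (size 2), [c³] (size 2), [c⁴] (size 2), [c¹⁰] (size 2), [c⁸] (size 1), [c⁹] (size 2), [c¹¹] (size 2), [c¹⁰d] (size 8), [cd] (size 8).
Class equation: 1 + 2 + 2 + 2 + 2 + 2 + 1 + 2 + 2 + 8 + 8 = 32 = |G|. So G has 11 conjugacy classes.

Answer: 11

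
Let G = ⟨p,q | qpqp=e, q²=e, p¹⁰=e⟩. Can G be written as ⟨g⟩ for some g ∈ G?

Every cyclic group is abelian. But p·q = pq while q·p = p⁹q, so p·q ≠ q·p and G is not abelian. Hence G is not cyclic.

Answer: No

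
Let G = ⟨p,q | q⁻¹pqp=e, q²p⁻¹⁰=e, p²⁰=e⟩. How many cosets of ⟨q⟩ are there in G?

First find ord(q) by computing successive powers:
  q¹ = q, q² = p¹⁰, q³ = q⁻¹, q⁴ = e.
So |⟨q⟩| = ord(q) = 4. With |G| = 40, by Lagrange [G : ⟨q⟩] = 40/4 = 10.

Answer: 10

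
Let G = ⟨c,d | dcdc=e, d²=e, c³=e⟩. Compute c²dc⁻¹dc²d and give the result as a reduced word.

Multiply left to right, reducing at each step:
  (c²) · d = c²d
  (c²d) · c⁻¹ = d
  d · d = e
  e · c² = c²
  (c²) · d = c²d

Answer: c²d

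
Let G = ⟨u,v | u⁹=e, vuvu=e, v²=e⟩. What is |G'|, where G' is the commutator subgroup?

G' = [G, G] is generated by all commutators. The generator-pair commutators are: [u, v] = u².
The subgroup they normally generate is {e, u, u², u³, u⁴, u⁵, u⁶, u⁷, u⁸}, of order 9.
Check: |G/G'| = 18/9 = 2 is the order of the abelianisation.

Answer: 9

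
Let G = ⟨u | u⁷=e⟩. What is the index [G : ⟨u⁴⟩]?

First find ord(u⁴) by computing successive powers:
  (u⁴)¹ = u⁴, (u⁴)² = u, (u⁴)³ = u⁵, (u⁴)⁴ = u², (u⁴)⁵ = u⁶, (u⁴)⁶ = u³, (u⁴)⁷ = e.
So |⟨u⁴⟩| = ord(u⁴) = 7. With |G| = 7, by Lagrange [G : ⟨u⁴⟩] = 7/7 = 1.

Answer: 1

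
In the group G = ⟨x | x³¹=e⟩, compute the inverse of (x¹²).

The order of (x¹²) is 31 (smallest k with (x¹²)ᵏ = e), so (x¹²)⁻¹ = (x¹²)³⁰ = x¹⁹.
Check: (x¹²) · (x¹⁹) → (x¹²) · x¹⁹ = e, giving e as required.

Answer: x¹⁹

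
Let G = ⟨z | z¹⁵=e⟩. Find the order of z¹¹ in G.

Compute successive powers until reaching e:
  (z¹¹)¹ = z¹¹, (z¹¹)² = z⁷, (z¹¹)³ = z³, (z¹¹)⁴ = z¹⁴, (z¹¹)⁵ = z¹⁰, (z¹¹)⁶ = z⁶, (z¹¹)⁷ = z², (z¹¹)⁸ = z¹³, (z¹¹)⁹ = z⁹, (z¹¹)¹⁰ = z⁵, (z¹¹)¹¹ = z, (z¹¹)¹² = z¹², (z¹¹)¹³ = z⁸, (z¹¹)¹⁴ = z⁴, (z¹¹)¹⁵ = e.
The smallest positive k with (z¹¹)ᵏ = e is 15.

Answer: 15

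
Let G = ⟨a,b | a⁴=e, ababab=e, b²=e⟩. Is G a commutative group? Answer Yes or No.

a·b = ab but b·a = ba, so a·b ≠ b·a and G is not abelian.

Answer: No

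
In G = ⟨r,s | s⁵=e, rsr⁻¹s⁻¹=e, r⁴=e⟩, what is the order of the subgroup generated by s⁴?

|⟨s⁴⟩| equals the order of s⁴. Compute successive powers until reaching e:
  (s⁴)¹ = s⁴, (s⁴)² = s³, (s⁴)³ = s², (s⁴)⁴ = s, (s⁴)⁵ = e.
The smallest positive k with (s⁴)ᵏ = e is 5, so |⟨s⁴⟩| = 5.

Answer: 5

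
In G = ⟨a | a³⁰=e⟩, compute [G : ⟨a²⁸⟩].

First find ord(a²⁸) by computing successive powers:
  (a²⁸)¹ = a²⁸, (a²⁸)² = a²⁶, (a²⁸)³ = a²⁴, (a²⁸)⁴ = a²², (a²⁸)⁵ = a²⁰, (a²⁸)⁶ = a¹⁸, (a²⁸)⁷ = a¹⁶, (a²⁸)⁸ = a¹⁴, (a²⁸)⁹ = a¹², (a²⁸)¹⁰ = a¹⁰, (a²⁸)¹¹ = a⁸, (a²⁸)¹² = a⁶, (a²⁸)¹³ = a⁴, (a²⁸)¹⁴ = a², (a²⁸)¹⁵ = e.
So |⟨a²⁸⟩| = ord(a²⁸) = 15. With |G| = 30, by Lagrange [G : ⟨a²⁸⟩] = 30/15 = 2.

Answer: 2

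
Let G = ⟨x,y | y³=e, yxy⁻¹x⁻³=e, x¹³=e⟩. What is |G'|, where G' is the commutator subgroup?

G' = [G, G] is generated by all commutators. The generator-pair commutators are: [x, y] = x¹¹.
The subgroup they normally generate is {e, x, x², x³, x⁴, x⁵, x⁶, x⁷, x⁸, x⁹, x¹⁰, x¹¹, x¹²}, of order 13.
Check: |G/G'| = 39/13 = 3 is the order of the abelianisation.

Answer: 13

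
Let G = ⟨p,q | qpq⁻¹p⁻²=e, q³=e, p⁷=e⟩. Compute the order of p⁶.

Compute successive powers until reaching e:
  (p⁶)¹ = p⁶, (p⁶)² = p⁵, (p⁶)³ = p⁴, (p⁶)⁴ = p³, (p⁶)⁵ = p², (p⁶)⁶ = p, (p⁶)⁷ = e.
The smallest positive k with (p⁶)ᵏ = e is 7.

Answer: 7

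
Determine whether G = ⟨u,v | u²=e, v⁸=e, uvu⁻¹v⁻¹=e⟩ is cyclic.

|G| = 16, but the maximum element order in G is 8 < 16. No single element generates all of G, so G is not cyclic.

Answer: No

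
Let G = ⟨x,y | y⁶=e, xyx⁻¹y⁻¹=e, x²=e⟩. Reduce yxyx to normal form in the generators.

Multiply left to right, reducing at each step:
  y · x = xy
  (xy) · y = xy²
  (xy²) · x = y²

Answer: y²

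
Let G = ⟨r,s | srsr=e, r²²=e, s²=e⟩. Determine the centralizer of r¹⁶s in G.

⟨r¹⁶s⟩ ⊆ C_G(r¹⁶s) since powers of r¹⁶s commute with r¹⁶s; so |C_G(r¹⁶s)| ≥ |⟨r¹⁶s⟩| = 2.
By orbit–stabilizer, |C_G(r¹⁶s)| = |G| / |conj. class of r¹⁶s| = 44 / 11 = 4.
The 4 elements commuting with r¹⁶s are {e, r¹¹, r⁵s, r¹⁶s}.

Answer: {e, r¹¹, r⁵s, r¹⁶s}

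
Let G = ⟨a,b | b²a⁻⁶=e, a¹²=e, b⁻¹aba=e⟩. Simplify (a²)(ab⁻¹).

Compute (a²) · (ab⁻¹) by multiplying left to right and reducing via the relations at each step:
  (a²) · a = a³
  (a³) · b⁻¹ = a³b⁻¹

Answer: a³b⁻¹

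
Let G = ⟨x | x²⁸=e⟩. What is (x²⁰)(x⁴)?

Compute (x²⁰) · (x⁴) by multiplying left to right and reducing via the relations at each step:
  (x²⁰) · x⁴ = x²⁴

Answer: x²⁴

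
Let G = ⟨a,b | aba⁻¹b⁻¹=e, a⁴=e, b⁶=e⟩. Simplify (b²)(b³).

Compute (b²) · (b³) by multiplying left to right and reducing via the relations at each step:
  (b²) · b³ = b⁵

Answer: b⁵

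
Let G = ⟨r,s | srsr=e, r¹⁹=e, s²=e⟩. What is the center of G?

An element z ∈ Z(G) iff z commutes with every generator.
For example e is central: e·r = r = r·e; e·s = s = s·e.
Whereas r ∉ Z(G) since r·s = rs ≠ r¹⁸s = s·r.
Checking each of the 38 elements this way gives Z(G) = {e}, of order 1.

Answer: {e}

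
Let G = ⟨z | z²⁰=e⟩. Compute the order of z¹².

Compute successive powers until reaching e:
  (z¹²)¹ = z¹², (z¹²)² = z⁴, (z¹²)³ = z¹⁶, (z¹²)⁴ = z⁸, (z¹²)⁵ = e.
The smallest positive k with (z¹²)ᵏ = e is 5.

Answer: 5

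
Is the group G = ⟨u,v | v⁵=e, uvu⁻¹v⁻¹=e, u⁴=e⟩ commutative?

Each pair of generators commutes: u·v = uv = v·u. Since the generators pairwise commute, every element of G commutes with every other, so G is abelian.

Answer: Yes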